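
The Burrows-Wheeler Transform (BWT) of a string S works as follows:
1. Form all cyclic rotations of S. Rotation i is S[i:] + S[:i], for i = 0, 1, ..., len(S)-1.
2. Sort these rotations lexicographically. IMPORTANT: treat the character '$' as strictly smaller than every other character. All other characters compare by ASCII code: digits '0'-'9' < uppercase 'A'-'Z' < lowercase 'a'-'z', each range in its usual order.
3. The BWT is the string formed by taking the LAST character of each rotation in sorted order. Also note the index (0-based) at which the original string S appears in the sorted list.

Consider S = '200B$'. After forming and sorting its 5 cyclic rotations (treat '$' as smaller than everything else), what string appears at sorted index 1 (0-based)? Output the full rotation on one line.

Answer: 00B$2

Derivation:
All 5 rotations (rotation i = S[i:]+S[:i]):
  rot[0] = 200B$
  rot[1] = 00B$2
  rot[2] = 0B$20
  rot[3] = B$200
  rot[4] = $200B
Sorted (with $ < everything):
  sorted[0] = $200B
  sorted[1] = 00B$2
  sorted[2] = 0B$20
  sorted[3] = 200B$
  sorted[4] = B$200
sorted[1] = 00B$2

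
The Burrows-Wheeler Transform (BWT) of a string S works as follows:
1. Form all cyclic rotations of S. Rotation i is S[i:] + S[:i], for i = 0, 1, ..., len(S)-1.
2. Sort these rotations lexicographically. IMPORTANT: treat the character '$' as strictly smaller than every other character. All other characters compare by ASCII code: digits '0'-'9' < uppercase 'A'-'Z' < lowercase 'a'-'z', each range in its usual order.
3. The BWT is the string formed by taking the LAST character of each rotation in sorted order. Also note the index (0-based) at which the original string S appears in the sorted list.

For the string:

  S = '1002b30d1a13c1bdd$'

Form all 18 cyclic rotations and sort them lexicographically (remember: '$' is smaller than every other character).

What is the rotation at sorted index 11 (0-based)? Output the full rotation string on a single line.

Answer: a13c1bdd$1002b30d1

Derivation:
All 18 rotations (rotation i = S[i:]+S[:i]):
  rot[0] = 1002b30d1a13c1bdd$
  rot[1] = 002b30d1a13c1bdd$1
  rot[2] = 02b30d1a13c1bdd$10
  rot[3] = 2b30d1a13c1bdd$100
  rot[4] = b30d1a13c1bdd$1002
  rot[5] = 30d1a13c1bdd$1002b
  rot[6] = 0d1a13c1bdd$1002b3
  rot[7] = d1a13c1bdd$1002b30
  rot[8] = 1a13c1bdd$1002b30d
  rot[9] = a13c1bdd$1002b30d1
  rot[10] = 13c1bdd$1002b30d1a
  rot[11] = 3c1bdd$1002b30d1a1
  rot[12] = c1bdd$1002b30d1a13
  rot[13] = 1bdd$1002b30d1a13c
  rot[14] = bdd$1002b30d1a13c1
  rot[15] = dd$1002b30d1a13c1b
  rot[16] = d$1002b30d1a13c1bd
  rot[17] = $1002b30d1a13c1bdd
Sorted (with $ < everything):
  sorted[0] = $1002b30d1a13c1bdd
  sorted[1] = 002b30d1a13c1bdd$1
  sorted[2] = 02b30d1a13c1bdd$10
  sorted[3] = 0d1a13c1bdd$1002b3
  sorted[4] = 1002b30d1a13c1bdd$
  sorted[5] = 13c1bdd$1002b30d1a
  sorted[6] = 1a13c1bdd$1002b30d
  sorted[7] = 1bdd$1002b30d1a13c
  sorted[8] = 2b30d1a13c1bdd$100
  sorted[9] = 30d1a13c1bdd$1002b
  sorted[10] = 3c1bdd$1002b30d1a1
  sorted[11] = a13c1bdd$1002b30d1
  sorted[12] = b30d1a13c1bdd$1002
  sorted[13] = bdd$1002b30d1a13c1
  sorted[14] = c1bdd$1002b30d1a13
  sorted[15] = d$1002b30d1a13c1bd
  sorted[16] = d1a13c1bdd$1002b30
  sorted[17] = dd$1002b30d1a13c1b
sorted[11] = a13c1bdd$1002b30d1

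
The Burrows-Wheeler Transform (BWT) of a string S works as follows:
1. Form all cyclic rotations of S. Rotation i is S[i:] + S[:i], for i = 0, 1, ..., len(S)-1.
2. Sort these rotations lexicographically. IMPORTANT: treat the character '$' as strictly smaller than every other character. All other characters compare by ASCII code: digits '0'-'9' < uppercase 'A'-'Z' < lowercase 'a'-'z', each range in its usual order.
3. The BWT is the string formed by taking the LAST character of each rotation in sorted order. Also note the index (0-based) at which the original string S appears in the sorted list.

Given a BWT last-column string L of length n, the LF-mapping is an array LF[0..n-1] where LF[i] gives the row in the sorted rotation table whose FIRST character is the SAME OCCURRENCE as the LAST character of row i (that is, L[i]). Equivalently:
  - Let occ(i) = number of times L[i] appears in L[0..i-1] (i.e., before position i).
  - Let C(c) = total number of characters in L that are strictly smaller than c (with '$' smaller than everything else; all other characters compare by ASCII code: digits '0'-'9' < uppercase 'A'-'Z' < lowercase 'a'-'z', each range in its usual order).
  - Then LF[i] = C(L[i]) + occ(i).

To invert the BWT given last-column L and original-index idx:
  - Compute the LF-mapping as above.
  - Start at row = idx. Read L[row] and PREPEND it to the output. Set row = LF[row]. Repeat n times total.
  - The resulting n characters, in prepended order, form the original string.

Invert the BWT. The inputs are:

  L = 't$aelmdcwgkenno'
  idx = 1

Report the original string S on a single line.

LF mapping: 13 0 1 4 8 9 3 2 14 6 7 5 10 11 12
Walk LF starting at row 1, prepending L[row]:
  step 1: row=1, L[1]='$', prepend. Next row=LF[1]=0
  step 2: row=0, L[0]='t', prepend. Next row=LF[0]=13
  step 3: row=13, L[13]='n', prepend. Next row=LF[13]=11
  step 4: row=11, L[11]='e', prepend. Next row=LF[11]=5
  step 5: row=5, L[5]='m', prepend. Next row=LF[5]=9
  step 6: row=9, L[9]='g', prepend. Next row=LF[9]=6
  step 7: row=6, L[6]='d', prepend. Next row=LF[6]=3
  step 8: row=3, L[3]='e', prepend. Next row=LF[3]=4
  step 9: row=4, L[4]='l', prepend. Next row=LF[4]=8
  step 10: row=8, L[8]='w', prepend. Next row=LF[8]=14
  step 11: row=14, L[14]='o', prepend. Next row=LF[14]=12
  step 12: row=12, L[12]='n', prepend. Next row=LF[12]=10
  step 13: row=10, L[10]='k', prepend. Next row=LF[10]=7
  step 14: row=7, L[7]='c', prepend. Next row=LF[7]=2
  step 15: row=2, L[2]='a', prepend. Next row=LF[2]=1
Reversed output: acknowledgment$

Answer: acknowledgment$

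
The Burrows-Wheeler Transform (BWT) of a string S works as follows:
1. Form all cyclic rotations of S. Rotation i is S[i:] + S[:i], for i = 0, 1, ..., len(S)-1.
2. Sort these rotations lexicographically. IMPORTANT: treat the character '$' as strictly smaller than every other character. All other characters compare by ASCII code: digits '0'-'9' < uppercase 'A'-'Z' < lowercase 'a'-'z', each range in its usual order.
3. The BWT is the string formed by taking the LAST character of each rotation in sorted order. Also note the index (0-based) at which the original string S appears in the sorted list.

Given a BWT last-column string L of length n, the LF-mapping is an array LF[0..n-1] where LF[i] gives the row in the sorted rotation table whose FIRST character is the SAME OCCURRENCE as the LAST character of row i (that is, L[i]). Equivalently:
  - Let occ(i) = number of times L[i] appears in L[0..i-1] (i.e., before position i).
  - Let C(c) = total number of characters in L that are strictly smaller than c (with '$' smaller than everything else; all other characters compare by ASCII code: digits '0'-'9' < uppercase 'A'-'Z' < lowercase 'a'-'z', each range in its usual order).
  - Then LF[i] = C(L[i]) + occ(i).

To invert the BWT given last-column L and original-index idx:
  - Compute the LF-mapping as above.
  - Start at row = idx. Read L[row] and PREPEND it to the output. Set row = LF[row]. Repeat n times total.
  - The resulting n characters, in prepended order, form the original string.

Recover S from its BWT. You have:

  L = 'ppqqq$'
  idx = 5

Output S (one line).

LF mapping: 1 2 3 4 5 0
Walk LF starting at row 5, prepending L[row]:
  step 1: row=5, L[5]='$', prepend. Next row=LF[5]=0
  step 2: row=0, L[0]='p', prepend. Next row=LF[0]=1
  step 3: row=1, L[1]='p', prepend. Next row=LF[1]=2
  step 4: row=2, L[2]='q', prepend. Next row=LF[2]=3
  step 5: row=3, L[3]='q', prepend. Next row=LF[3]=4
  step 6: row=4, L[4]='q', prepend. Next row=LF[4]=5
Reversed output: qqqpp$

Answer: qqqpp$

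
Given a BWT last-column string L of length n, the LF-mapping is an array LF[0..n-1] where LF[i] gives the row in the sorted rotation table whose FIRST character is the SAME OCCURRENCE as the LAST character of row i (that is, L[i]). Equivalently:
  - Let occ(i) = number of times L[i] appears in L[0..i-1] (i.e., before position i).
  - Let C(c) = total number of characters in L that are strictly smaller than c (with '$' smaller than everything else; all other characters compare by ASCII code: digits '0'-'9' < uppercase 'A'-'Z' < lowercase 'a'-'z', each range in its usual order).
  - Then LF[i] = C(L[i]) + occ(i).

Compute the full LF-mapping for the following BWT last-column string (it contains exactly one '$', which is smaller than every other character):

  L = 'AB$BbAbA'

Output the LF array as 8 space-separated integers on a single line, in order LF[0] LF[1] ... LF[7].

Char counts: '$':1, 'A':3, 'B':2, 'b':2
C (first-col start): C('$')=0, C('A')=1, C('B')=4, C('b')=6
L[0]='A': occ=0, LF[0]=C('A')+0=1+0=1
L[1]='B': occ=0, LF[1]=C('B')+0=4+0=4
L[2]='$': occ=0, LF[2]=C('$')+0=0+0=0
L[3]='B': occ=1, LF[3]=C('B')+1=4+1=5
L[4]='b': occ=0, LF[4]=C('b')+0=6+0=6
L[5]='A': occ=1, LF[5]=C('A')+1=1+1=2
L[6]='b': occ=1, LF[6]=C('b')+1=6+1=7
L[7]='A': occ=2, LF[7]=C('A')+2=1+2=3

Answer: 1 4 0 5 6 2 7 3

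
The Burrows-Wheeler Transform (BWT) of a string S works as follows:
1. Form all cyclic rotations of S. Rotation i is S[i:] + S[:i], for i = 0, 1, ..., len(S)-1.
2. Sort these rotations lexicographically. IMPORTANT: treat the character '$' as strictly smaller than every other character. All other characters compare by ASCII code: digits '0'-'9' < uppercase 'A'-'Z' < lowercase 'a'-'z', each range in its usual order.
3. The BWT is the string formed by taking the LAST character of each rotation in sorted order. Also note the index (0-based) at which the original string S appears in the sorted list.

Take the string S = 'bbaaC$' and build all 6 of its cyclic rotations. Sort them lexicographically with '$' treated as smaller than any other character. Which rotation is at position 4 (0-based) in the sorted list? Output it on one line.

Answer: baaC$b

Derivation:
All 6 rotations (rotation i = S[i:]+S[:i]):
  rot[0] = bbaaC$
  rot[1] = baaC$b
  rot[2] = aaC$bb
  rot[3] = aC$bba
  rot[4] = C$bbaa
  rot[5] = $bbaaC
Sorted (with $ < everything):
  sorted[0] = $bbaaC
  sorted[1] = C$bbaa
  sorted[2] = aC$bba
  sorted[3] = aaC$bb
  sorted[4] = baaC$b
  sorted[5] = bbaaC$
sorted[4] = baaC$b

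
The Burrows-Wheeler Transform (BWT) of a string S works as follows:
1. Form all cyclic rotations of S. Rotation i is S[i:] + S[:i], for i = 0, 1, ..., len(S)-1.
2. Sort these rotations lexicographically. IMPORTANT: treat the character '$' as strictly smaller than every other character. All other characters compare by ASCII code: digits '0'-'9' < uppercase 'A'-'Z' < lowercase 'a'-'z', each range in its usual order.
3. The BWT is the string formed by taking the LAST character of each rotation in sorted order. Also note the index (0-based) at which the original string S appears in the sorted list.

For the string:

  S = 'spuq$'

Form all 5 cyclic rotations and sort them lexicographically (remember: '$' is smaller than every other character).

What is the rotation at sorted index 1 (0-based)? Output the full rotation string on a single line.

Answer: puq$s

Derivation:
All 5 rotations (rotation i = S[i:]+S[:i]):
  rot[0] = spuq$
  rot[1] = puq$s
  rot[2] = uq$sp
  rot[3] = q$spu
  rot[4] = $spuq
Sorted (with $ < everything):
  sorted[0] = $spuq
  sorted[1] = puq$s
  sorted[2] = q$spu
  sorted[3] = spuq$
  sorted[4] = uq$sp
sorted[1] = puq$s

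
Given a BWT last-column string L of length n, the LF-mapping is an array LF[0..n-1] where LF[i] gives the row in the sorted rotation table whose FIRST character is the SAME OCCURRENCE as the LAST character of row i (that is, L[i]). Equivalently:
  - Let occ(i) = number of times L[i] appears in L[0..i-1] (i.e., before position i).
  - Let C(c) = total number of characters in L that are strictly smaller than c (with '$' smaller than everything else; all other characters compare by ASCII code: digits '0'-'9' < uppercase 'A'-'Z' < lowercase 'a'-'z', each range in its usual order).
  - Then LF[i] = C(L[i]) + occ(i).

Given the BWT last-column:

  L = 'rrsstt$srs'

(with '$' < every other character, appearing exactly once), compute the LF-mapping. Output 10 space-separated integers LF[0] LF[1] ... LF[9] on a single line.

Char counts: '$':1, 'r':3, 's':4, 't':2
C (first-col start): C('$')=0, C('r')=1, C('s')=4, C('t')=8
L[0]='r': occ=0, LF[0]=C('r')+0=1+0=1
L[1]='r': occ=1, LF[1]=C('r')+1=1+1=2
L[2]='s': occ=0, LF[2]=C('s')+0=4+0=4
L[3]='s': occ=1, LF[3]=C('s')+1=4+1=5
L[4]='t': occ=0, LF[4]=C('t')+0=8+0=8
L[5]='t': occ=1, LF[5]=C('t')+1=8+1=9
L[6]='$': occ=0, LF[6]=C('$')+0=0+0=0
L[7]='s': occ=2, LF[7]=C('s')+2=4+2=6
L[8]='r': occ=2, LF[8]=C('r')+2=1+2=3
L[9]='s': occ=3, LF[9]=C('s')+3=4+3=7

Answer: 1 2 4 5 8 9 0 6 3 7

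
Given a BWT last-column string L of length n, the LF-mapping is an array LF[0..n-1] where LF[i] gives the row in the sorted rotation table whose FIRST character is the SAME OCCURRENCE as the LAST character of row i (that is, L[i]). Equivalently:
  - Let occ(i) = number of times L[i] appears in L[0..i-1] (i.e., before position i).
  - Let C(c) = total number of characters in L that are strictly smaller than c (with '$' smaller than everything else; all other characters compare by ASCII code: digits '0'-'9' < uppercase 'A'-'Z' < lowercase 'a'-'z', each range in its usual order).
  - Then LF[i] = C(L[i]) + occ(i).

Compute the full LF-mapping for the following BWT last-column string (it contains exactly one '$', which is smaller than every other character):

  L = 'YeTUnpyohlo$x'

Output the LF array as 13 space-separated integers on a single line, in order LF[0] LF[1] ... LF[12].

Char counts: '$':1, 'T':1, 'U':1, 'Y':1, 'e':1, 'h':1, 'l':1, 'n':1, 'o':2, 'p':1, 'x':1, 'y':1
C (first-col start): C('$')=0, C('T')=1, C('U')=2, C('Y')=3, C('e')=4, C('h')=5, C('l')=6, C('n')=7, C('o')=8, C('p')=10, C('x')=11, C('y')=12
L[0]='Y': occ=0, LF[0]=C('Y')+0=3+0=3
L[1]='e': occ=0, LF[1]=C('e')+0=4+0=4
L[2]='T': occ=0, LF[2]=C('T')+0=1+0=1
L[3]='U': occ=0, LF[3]=C('U')+0=2+0=2
L[4]='n': occ=0, LF[4]=C('n')+0=7+0=7
L[5]='p': occ=0, LF[5]=C('p')+0=10+0=10
L[6]='y': occ=0, LF[6]=C('y')+0=12+0=12
L[7]='o': occ=0, LF[7]=C('o')+0=8+0=8
L[8]='h': occ=0, LF[8]=C('h')+0=5+0=5
L[9]='l': occ=0, LF[9]=C('l')+0=6+0=6
L[10]='o': occ=1, LF[10]=C('o')+1=8+1=9
L[11]='$': occ=0, LF[11]=C('$')+0=0+0=0
L[12]='x': occ=0, LF[12]=C('x')+0=11+0=11

Answer: 3 4 1 2 7 10 12 8 5 6 9 0 11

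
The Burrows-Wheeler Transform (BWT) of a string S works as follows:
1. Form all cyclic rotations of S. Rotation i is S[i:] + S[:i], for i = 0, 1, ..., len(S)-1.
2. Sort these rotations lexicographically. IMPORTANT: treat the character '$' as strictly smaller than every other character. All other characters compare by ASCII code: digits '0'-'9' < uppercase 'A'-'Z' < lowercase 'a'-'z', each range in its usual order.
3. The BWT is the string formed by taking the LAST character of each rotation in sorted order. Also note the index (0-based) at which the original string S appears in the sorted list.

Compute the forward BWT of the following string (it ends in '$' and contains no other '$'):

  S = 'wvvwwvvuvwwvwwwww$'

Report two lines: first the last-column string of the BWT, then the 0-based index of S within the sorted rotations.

Answer: wvvwwvuwww$wwvvwwv
10

Derivation:
All 18 rotations (rotation i = S[i:]+S[:i]):
  rot[0] = wvvwwvvuvwwvwwwww$
  rot[1] = vvwwvvuvwwvwwwww$w
  rot[2] = vwwvvuvwwvwwwww$wv
  rot[3] = wwvvuvwwvwwwww$wvv
  rot[4] = wvvuvwwvwwwww$wvvw
  rot[5] = vvuvwwvwwwww$wvvww
  rot[6] = vuvwwvwwwww$wvvwwv
  rot[7] = uvwwvwwwww$wvvwwvv
  rot[8] = vwwvwwwww$wvvwwvvu
  rot[9] = wwvwwwww$wvvwwvvuv
  rot[10] = wvwwwww$wvvwwvvuvw
  rot[11] = vwwwww$wvvwwvvuvww
  rot[12] = wwwww$wvvwwvvuvwwv
  rot[13] = wwww$wvvwwvvuvwwvw
  rot[14] = www$wvvwwvvuvwwvww
  rot[15] = ww$wvvwwvvuvwwvwww
  rot[16] = w$wvvwwvvuvwwvwwww
  rot[17] = $wvvwwvvuvwwvwwwww
Sorted (with $ < everything):
  sorted[0] = $wvvwwvvuvwwvwwwww  (last char: 'w')
  sorted[1] = uvwwvwwwww$wvvwwvv  (last char: 'v')
  sorted[2] = vuvwwvwwwww$wvvwwv  (last char: 'v')
  sorted[3] = vvuvwwvwwwww$wvvww  (last char: 'w')
  sorted[4] = vvwwvvuvwwvwwwww$w  (last char: 'w')
  sorted[5] = vwwvvuvwwvwwwww$wv  (last char: 'v')
  sorted[6] = vwwvwwwww$wvvwwvvu  (last char: 'u')
  sorted[7] = vwwwww$wvvwwvvuvww  (last char: 'w')
  sorted[8] = w$wvvwwvvuvwwvwwww  (last char: 'w')
  sorted[9] = wvvuvwwvwwwww$wvvw  (last char: 'w')
  sorted[10] = wvvwwvvuvwwvwwwww$  (last char: '$')
  sorted[11] = wvwwwww$wvvwwvvuvw  (last char: 'w')
  sorted[12] = ww$wvvwwvvuvwwvwww  (last char: 'w')
  sorted[13] = wwvvuvwwvwwwww$wvv  (last char: 'v')
  sorted[14] = wwvwwwww$wvvwwvvuv  (last char: 'v')
  sorted[15] = www$wvvwwvvuvwwvww  (last char: 'w')
  sorted[16] = wwww$wvvwwvvuvwwvw  (last char: 'w')
  sorted[17] = wwwww$wvvwwvvuvwwv  (last char: 'v')
Last column: wvvwwvuwww$wwvvwwv
Original string S is at sorted index 10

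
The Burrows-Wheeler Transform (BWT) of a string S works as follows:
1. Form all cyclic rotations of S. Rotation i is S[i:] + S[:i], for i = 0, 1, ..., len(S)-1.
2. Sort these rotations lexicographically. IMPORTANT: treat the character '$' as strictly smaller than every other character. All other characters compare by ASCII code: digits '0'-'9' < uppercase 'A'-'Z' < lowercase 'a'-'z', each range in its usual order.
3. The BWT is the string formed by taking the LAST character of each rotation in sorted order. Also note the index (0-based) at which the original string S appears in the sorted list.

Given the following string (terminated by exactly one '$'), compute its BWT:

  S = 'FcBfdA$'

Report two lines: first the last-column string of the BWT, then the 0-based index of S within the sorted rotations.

Answer: Adc$FfB
3

Derivation:
All 7 rotations (rotation i = S[i:]+S[:i]):
  rot[0] = FcBfdA$
  rot[1] = cBfdA$F
  rot[2] = BfdA$Fc
  rot[3] = fdA$FcB
  rot[4] = dA$FcBf
  rot[5] = A$FcBfd
  rot[6] = $FcBfdA
Sorted (with $ < everything):
  sorted[0] = $FcBfdA  (last char: 'A')
  sorted[1] = A$FcBfd  (last char: 'd')
  sorted[2] = BfdA$Fc  (last char: 'c')
  sorted[3] = FcBfdA$  (last char: '$')
  sorted[4] = cBfdA$F  (last char: 'F')
  sorted[5] = dA$FcBf  (last char: 'f')
  sorted[6] = fdA$FcB  (last char: 'B')
Last column: Adc$FfB
Original string S is at sorted index 3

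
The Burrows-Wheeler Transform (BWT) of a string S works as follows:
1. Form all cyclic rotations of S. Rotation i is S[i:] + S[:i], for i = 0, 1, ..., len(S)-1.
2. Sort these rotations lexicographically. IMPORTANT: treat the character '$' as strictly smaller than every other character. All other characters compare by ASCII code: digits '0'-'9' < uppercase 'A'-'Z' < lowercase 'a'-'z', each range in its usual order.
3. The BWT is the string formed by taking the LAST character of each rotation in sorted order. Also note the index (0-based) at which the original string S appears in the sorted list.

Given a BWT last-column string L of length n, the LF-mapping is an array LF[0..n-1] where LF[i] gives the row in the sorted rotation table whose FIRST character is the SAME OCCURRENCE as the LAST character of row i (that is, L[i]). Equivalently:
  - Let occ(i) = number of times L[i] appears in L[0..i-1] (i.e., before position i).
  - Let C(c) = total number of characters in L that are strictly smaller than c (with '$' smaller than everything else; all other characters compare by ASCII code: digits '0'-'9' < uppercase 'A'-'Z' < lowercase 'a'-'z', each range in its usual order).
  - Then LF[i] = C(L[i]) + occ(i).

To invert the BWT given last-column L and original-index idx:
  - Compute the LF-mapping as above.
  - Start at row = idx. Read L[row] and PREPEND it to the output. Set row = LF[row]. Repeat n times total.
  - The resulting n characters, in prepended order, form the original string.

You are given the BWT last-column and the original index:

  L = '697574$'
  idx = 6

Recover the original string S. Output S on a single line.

LF mapping: 3 6 4 2 5 1 0
Walk LF starting at row 6, prepending L[row]:
  step 1: row=6, L[6]='$', prepend. Next row=LF[6]=0
  step 2: row=0, L[0]='6', prepend. Next row=LF[0]=3
  step 3: row=3, L[3]='5', prepend. Next row=LF[3]=2
  step 4: row=2, L[2]='7', prepend. Next row=LF[2]=4
  step 5: row=4, L[4]='7', prepend. Next row=LF[4]=5
  step 6: row=5, L[5]='4', prepend. Next row=LF[5]=1
  step 7: row=1, L[1]='9', prepend. Next row=LF[1]=6
Reversed output: 947756$

Answer: 947756$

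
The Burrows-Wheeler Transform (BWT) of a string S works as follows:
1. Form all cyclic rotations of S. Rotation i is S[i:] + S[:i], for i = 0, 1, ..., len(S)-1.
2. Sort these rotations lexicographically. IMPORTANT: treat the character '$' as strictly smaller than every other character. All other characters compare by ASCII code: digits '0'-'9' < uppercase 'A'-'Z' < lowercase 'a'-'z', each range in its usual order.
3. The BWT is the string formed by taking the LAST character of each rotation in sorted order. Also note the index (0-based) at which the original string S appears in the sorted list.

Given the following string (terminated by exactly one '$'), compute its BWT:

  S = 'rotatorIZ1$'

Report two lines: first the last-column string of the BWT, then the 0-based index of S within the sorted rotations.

Answer: 1ZrIttro$oa
8

Derivation:
All 11 rotations (rotation i = S[i:]+S[:i]):
  rot[0] = rotatorIZ1$
  rot[1] = otatorIZ1$r
  rot[2] = tatorIZ1$ro
  rot[3] = atorIZ1$rot
  rot[4] = torIZ1$rota
  rot[5] = orIZ1$rotat
  rot[6] = rIZ1$rotato
  rot[7] = IZ1$rotator
  rot[8] = Z1$rotatorI
  rot[9] = 1$rotatorIZ
  rot[10] = $rotatorIZ1
Sorted (with $ < everything):
  sorted[0] = $rotatorIZ1  (last char: '1')
  sorted[1] = 1$rotatorIZ  (last char: 'Z')
  sorted[2] = IZ1$rotator  (last char: 'r')
  sorted[3] = Z1$rotatorI  (last char: 'I')
  sorted[4] = atorIZ1$rot  (last char: 't')
  sorted[5] = orIZ1$rotat  (last char: 't')
  sorted[6] = otatorIZ1$r  (last char: 'r')
  sorted[7] = rIZ1$rotato  (last char: 'o')
  sorted[8] = rotatorIZ1$  (last char: '$')
  sorted[9] = tatorIZ1$ro  (last char: 'o')
  sorted[10] = torIZ1$rota  (last char: 'a')
Last column: 1ZrIttro$oa
Original string S is at sorted index 8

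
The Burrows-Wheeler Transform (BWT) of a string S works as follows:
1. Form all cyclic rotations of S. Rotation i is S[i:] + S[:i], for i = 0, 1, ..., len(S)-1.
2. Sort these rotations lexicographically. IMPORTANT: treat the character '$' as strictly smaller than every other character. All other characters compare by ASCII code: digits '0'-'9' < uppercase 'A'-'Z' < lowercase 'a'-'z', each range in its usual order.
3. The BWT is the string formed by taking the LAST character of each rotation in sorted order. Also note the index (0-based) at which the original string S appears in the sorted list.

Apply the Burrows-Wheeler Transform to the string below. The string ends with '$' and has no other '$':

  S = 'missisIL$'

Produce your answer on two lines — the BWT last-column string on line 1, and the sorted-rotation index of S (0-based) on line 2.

All 9 rotations (rotation i = S[i:]+S[:i]):
  rot[0] = missisIL$
  rot[1] = issisIL$m
  rot[2] = ssisIL$mi
  rot[3] = sisIL$mis
  rot[4] = isIL$miss
  rot[5] = sIL$missi
  rot[6] = IL$missis
  rot[7] = L$missisI
  rot[8] = $missisIL
Sorted (with $ < everything):
  sorted[0] = $missisIL  (last char: 'L')
  sorted[1] = IL$missis  (last char: 's')
  sorted[2] = L$missisI  (last char: 'I')
  sorted[3] = isIL$miss  (last char: 's')
  sorted[4] = issisIL$m  (last char: 'm')
  sorted[5] = missisIL$  (last char: '$')
  sorted[6] = sIL$missi  (last char: 'i')
  sorted[7] = sisIL$mis  (last char: 's')
  sorted[8] = ssisIL$mi  (last char: 'i')
Last column: LsIsm$isi
Original string S is at sorted index 5

Answer: LsIsm$isi
5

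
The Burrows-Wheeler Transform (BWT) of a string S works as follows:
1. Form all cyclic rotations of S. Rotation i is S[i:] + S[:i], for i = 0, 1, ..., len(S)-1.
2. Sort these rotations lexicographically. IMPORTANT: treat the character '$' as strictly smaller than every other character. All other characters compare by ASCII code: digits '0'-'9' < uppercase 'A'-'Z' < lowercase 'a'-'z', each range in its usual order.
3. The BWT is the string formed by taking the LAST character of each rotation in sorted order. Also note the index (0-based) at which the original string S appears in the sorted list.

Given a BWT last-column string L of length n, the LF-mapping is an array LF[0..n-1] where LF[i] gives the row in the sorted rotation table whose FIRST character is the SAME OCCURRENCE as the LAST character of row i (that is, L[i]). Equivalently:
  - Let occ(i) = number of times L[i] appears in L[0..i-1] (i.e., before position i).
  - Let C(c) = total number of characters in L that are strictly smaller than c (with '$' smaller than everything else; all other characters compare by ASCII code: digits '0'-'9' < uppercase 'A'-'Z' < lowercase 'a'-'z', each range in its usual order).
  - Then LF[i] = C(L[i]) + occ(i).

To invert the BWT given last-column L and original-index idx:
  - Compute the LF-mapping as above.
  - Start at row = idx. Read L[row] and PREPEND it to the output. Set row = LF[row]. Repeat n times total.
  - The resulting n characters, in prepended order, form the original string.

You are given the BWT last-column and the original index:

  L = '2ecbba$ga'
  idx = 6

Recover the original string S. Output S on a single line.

Answer: cabbage2$

Derivation:
LF mapping: 1 7 6 4 5 2 0 8 3
Walk LF starting at row 6, prepending L[row]:
  step 1: row=6, L[6]='$', prepend. Next row=LF[6]=0
  step 2: row=0, L[0]='2', prepend. Next row=LF[0]=1
  step 3: row=1, L[1]='e', prepend. Next row=LF[1]=7
  step 4: row=7, L[7]='g', prepend. Next row=LF[7]=8
  step 5: row=8, L[8]='a', prepend. Next row=LF[8]=3
  step 6: row=3, L[3]='b', prepend. Next row=LF[3]=4
  step 7: row=4, L[4]='b', prepend. Next row=LF[4]=5
  step 8: row=5, L[5]='a', prepend. Next row=LF[5]=2
  step 9: row=2, L[2]='c', prepend. Next row=LF[2]=6
Reversed output: cabbage2$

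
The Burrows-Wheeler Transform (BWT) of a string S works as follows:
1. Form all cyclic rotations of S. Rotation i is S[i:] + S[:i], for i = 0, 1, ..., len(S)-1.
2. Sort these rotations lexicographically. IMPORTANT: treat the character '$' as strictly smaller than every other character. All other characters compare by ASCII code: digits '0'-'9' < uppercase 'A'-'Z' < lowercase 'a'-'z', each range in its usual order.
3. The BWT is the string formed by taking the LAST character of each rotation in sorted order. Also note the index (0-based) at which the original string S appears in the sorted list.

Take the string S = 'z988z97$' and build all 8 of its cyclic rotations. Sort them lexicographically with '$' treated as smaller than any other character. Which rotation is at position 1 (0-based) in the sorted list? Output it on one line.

All 8 rotations (rotation i = S[i:]+S[:i]):
  rot[0] = z988z97$
  rot[1] = 988z97$z
  rot[2] = 88z97$z9
  rot[3] = 8z97$z98
  rot[4] = z97$z988
  rot[5] = 97$z988z
  rot[6] = 7$z988z9
  rot[7] = $z988z97
Sorted (with $ < everything):
  sorted[0] = $z988z97
  sorted[1] = 7$z988z9
  sorted[2] = 88z97$z9
  sorted[3] = 8z97$z98
  sorted[4] = 97$z988z
  sorted[5] = 988z97$z
  sorted[6] = z97$z988
  sorted[7] = z988z97$
sorted[1] = 7$z988z9

Answer: 7$z988z9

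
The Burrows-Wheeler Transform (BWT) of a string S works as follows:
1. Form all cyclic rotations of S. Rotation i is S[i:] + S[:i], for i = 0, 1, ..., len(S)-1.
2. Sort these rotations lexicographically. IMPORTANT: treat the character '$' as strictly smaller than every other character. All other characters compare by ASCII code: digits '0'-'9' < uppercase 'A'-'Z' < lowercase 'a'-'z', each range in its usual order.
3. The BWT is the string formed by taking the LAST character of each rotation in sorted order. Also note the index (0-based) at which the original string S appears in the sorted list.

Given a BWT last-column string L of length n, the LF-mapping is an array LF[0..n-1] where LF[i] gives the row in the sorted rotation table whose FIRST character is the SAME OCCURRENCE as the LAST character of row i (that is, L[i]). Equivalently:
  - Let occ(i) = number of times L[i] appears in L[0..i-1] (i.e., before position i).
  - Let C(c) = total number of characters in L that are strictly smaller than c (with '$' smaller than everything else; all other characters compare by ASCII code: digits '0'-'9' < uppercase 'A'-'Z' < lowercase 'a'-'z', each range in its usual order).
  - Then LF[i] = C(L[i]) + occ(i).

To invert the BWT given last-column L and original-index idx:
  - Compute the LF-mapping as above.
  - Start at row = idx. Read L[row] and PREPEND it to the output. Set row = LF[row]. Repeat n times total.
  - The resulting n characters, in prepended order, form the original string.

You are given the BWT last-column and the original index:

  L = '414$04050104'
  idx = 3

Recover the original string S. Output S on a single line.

LF mapping: 7 5 8 0 1 9 2 11 3 6 4 10
Walk LF starting at row 3, prepending L[row]:
  step 1: row=3, L[3]='$', prepend. Next row=LF[3]=0
  step 2: row=0, L[0]='4', prepend. Next row=LF[0]=7
  step 3: row=7, L[7]='5', prepend. Next row=LF[7]=11
  step 4: row=11, L[11]='4', prepend. Next row=LF[11]=10
  step 5: row=10, L[10]='0', prepend. Next row=LF[10]=4
  step 6: row=4, L[4]='0', prepend. Next row=LF[4]=1
  step 7: row=1, L[1]='1', prepend. Next row=LF[1]=5
  step 8: row=5, L[5]='4', prepend. Next row=LF[5]=9
  step 9: row=9, L[9]='1', prepend. Next row=LF[9]=6
  step 10: row=6, L[6]='0', prepend. Next row=LF[6]=2
  step 11: row=2, L[2]='4', prepend. Next row=LF[2]=8
  step 12: row=8, L[8]='0', prepend. Next row=LF[8]=3
Reversed output: 04014100454$

Answer: 04014100454$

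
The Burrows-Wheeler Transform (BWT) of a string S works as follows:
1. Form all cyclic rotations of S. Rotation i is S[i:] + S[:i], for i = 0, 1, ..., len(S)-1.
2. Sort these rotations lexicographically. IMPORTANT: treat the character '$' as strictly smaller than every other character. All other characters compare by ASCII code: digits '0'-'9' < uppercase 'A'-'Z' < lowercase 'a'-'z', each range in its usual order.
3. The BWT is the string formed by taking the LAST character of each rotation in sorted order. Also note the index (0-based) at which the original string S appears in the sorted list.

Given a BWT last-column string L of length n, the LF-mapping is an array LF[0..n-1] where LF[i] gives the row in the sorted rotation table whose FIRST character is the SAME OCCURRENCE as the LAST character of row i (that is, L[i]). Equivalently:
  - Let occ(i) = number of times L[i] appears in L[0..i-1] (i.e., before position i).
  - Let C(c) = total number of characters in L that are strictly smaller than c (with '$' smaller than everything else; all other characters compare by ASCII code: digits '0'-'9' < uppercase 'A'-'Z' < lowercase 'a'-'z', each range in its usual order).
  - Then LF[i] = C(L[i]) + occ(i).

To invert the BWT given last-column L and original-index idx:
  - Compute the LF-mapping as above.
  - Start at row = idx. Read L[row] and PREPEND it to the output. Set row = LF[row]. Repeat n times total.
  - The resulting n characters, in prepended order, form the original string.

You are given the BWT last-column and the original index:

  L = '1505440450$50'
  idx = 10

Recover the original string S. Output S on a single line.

Answer: 505004055441$

Derivation:
LF mapping: 5 9 1 10 6 7 2 8 11 3 0 12 4
Walk LF starting at row 10, prepending L[row]:
  step 1: row=10, L[10]='$', prepend. Next row=LF[10]=0
  step 2: row=0, L[0]='1', prepend. Next row=LF[0]=5
  step 3: row=5, L[5]='4', prepend. Next row=LF[5]=7
  step 4: row=7, L[7]='4', prepend. Next row=LF[7]=8
  step 5: row=8, L[8]='5', prepend. Next row=LF[8]=11
  step 6: row=11, L[11]='5', prepend. Next row=LF[11]=12
  step 7: row=12, L[12]='0', prepend. Next row=LF[12]=4
  step 8: row=4, L[4]='4', prepend. Next row=LF[4]=6
  step 9: row=6, L[6]='0', prepend. Next row=LF[6]=2
  step 10: row=2, L[2]='0', prepend. Next row=LF[2]=1
  step 11: row=1, L[1]='5', prepend. Next row=LF[1]=9
  step 12: row=9, L[9]='0', prepend. Next row=LF[9]=3
  step 13: row=3, L[3]='5', prepend. Next row=LF[3]=10
Reversed output: 505004055441$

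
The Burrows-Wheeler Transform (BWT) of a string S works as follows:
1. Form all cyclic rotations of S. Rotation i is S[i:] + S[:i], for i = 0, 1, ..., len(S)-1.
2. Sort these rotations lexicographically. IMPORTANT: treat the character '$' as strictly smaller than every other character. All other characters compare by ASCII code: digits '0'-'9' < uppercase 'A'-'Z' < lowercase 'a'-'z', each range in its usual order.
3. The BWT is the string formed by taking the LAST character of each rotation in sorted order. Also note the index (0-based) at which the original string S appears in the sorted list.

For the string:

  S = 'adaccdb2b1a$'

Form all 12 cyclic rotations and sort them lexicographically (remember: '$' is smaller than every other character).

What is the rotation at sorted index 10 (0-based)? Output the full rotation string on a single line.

Answer: daccdb2b1a$a

Derivation:
All 12 rotations (rotation i = S[i:]+S[:i]):
  rot[0] = adaccdb2b1a$
  rot[1] = daccdb2b1a$a
  rot[2] = accdb2b1a$ad
  rot[3] = ccdb2b1a$ada
  rot[4] = cdb2b1a$adac
  rot[5] = db2b1a$adacc
  rot[6] = b2b1a$adaccd
  rot[7] = 2b1a$adaccdb
  rot[8] = b1a$adaccdb2
  rot[9] = 1a$adaccdb2b
  rot[10] = a$adaccdb2b1
  rot[11] = $adaccdb2b1a
Sorted (with $ < everything):
  sorted[0] = $adaccdb2b1a
  sorted[1] = 1a$adaccdb2b
  sorted[2] = 2b1a$adaccdb
  sorted[3] = a$adaccdb2b1
  sorted[4] = accdb2b1a$ad
  sorted[5] = adaccdb2b1a$
  sorted[6] = b1a$adaccdb2
  sorted[7] = b2b1a$adaccd
  sorted[8] = ccdb2b1a$ada
  sorted[9] = cdb2b1a$adac
  sorted[10] = daccdb2b1a$a
  sorted[11] = db2b1a$adacc
sorted[10] = daccdb2b1a$a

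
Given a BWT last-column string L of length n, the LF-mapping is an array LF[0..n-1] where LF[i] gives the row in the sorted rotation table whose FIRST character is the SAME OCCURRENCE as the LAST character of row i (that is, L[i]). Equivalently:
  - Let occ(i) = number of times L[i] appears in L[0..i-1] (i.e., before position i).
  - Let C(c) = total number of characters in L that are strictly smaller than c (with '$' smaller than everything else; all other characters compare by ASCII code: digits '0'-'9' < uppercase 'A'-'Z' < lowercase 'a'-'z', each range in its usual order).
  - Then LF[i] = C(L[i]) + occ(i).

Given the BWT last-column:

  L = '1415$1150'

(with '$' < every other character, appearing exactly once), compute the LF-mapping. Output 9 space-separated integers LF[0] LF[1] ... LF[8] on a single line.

Char counts: '$':1, '0':1, '1':4, '4':1, '5':2
C (first-col start): C('$')=0, C('0')=1, C('1')=2, C('4')=6, C('5')=7
L[0]='1': occ=0, LF[0]=C('1')+0=2+0=2
L[1]='4': occ=0, LF[1]=C('4')+0=6+0=6
L[2]='1': occ=1, LF[2]=C('1')+1=2+1=3
L[3]='5': occ=0, LF[3]=C('5')+0=7+0=7
L[4]='$': occ=0, LF[4]=C('$')+0=0+0=0
L[5]='1': occ=2, LF[5]=C('1')+2=2+2=4
L[6]='1': occ=3, LF[6]=C('1')+3=2+3=5
L[7]='5': occ=1, LF[7]=C('5')+1=7+1=8
L[8]='0': occ=0, LF[8]=C('0')+0=1+0=1

Answer: 2 6 3 7 0 4 5 8 1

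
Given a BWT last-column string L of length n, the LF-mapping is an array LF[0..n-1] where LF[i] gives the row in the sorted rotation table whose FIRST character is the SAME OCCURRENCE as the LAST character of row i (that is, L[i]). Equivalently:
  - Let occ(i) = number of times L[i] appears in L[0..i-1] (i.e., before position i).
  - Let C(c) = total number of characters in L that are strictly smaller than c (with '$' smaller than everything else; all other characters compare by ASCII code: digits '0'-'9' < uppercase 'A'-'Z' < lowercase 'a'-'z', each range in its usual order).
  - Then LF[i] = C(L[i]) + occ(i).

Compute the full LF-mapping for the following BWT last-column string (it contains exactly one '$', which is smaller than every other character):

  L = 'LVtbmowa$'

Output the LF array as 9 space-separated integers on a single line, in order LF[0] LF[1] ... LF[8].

Answer: 1 2 7 4 5 6 8 3 0

Derivation:
Char counts: '$':1, 'L':1, 'V':1, 'a':1, 'b':1, 'm':1, 'o':1, 't':1, 'w':1
C (first-col start): C('$')=0, C('L')=1, C('V')=2, C('a')=3, C('b')=4, C('m')=5, C('o')=6, C('t')=7, C('w')=8
L[0]='L': occ=0, LF[0]=C('L')+0=1+0=1
L[1]='V': occ=0, LF[1]=C('V')+0=2+0=2
L[2]='t': occ=0, LF[2]=C('t')+0=7+0=7
L[3]='b': occ=0, LF[3]=C('b')+0=4+0=4
L[4]='m': occ=0, LF[4]=C('m')+0=5+0=5
L[5]='o': occ=0, LF[5]=C('o')+0=6+0=6
L[6]='w': occ=0, LF[6]=C('w')+0=8+0=8
L[7]='a': occ=0, LF[7]=C('a')+0=3+0=3
L[8]='$': occ=0, LF[8]=C('$')+0=0+0=0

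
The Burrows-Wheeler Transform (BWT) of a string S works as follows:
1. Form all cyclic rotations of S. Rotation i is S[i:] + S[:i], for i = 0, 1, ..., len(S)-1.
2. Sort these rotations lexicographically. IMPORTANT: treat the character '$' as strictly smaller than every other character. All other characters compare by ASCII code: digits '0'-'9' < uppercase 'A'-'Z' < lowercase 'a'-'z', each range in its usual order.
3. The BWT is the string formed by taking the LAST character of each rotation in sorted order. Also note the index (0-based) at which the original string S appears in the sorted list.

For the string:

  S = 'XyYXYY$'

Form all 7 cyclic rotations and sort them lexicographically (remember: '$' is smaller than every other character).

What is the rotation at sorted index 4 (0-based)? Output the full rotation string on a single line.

All 7 rotations (rotation i = S[i:]+S[:i]):
  rot[0] = XyYXYY$
  rot[1] = yYXYY$X
  rot[2] = YXYY$Xy
  rot[3] = XYY$XyY
  rot[4] = YY$XyYX
  rot[5] = Y$XyYXY
  rot[6] = $XyYXYY
Sorted (with $ < everything):
  sorted[0] = $XyYXYY
  sorted[1] = XYY$XyY
  sorted[2] = XyYXYY$
  sorted[3] = Y$XyYXY
  sorted[4] = YXYY$Xy
  sorted[5] = YY$XyYX
  sorted[6] = yYXYY$X
sorted[4] = YXYY$Xy

Answer: YXYY$Xy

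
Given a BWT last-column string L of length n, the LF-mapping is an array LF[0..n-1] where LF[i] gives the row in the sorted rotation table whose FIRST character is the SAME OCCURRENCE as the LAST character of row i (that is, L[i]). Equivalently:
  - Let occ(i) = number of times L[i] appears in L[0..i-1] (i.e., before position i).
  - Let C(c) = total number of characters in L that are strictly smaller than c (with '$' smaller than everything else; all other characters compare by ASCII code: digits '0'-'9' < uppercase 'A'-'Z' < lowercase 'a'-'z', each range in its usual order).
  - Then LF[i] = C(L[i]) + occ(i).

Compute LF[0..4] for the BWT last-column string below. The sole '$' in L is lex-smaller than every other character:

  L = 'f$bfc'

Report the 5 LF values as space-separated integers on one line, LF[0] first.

Answer: 3 0 1 4 2

Derivation:
Char counts: '$':1, 'b':1, 'c':1, 'f':2
C (first-col start): C('$')=0, C('b')=1, C('c')=2, C('f')=3
L[0]='f': occ=0, LF[0]=C('f')+0=3+0=3
L[1]='$': occ=0, LF[1]=C('$')+0=0+0=0
L[2]='b': occ=0, LF[2]=C('b')+0=1+0=1
L[3]='f': occ=1, LF[3]=C('f')+1=3+1=4
L[4]='c': occ=0, LF[4]=C('c')+0=2+0=2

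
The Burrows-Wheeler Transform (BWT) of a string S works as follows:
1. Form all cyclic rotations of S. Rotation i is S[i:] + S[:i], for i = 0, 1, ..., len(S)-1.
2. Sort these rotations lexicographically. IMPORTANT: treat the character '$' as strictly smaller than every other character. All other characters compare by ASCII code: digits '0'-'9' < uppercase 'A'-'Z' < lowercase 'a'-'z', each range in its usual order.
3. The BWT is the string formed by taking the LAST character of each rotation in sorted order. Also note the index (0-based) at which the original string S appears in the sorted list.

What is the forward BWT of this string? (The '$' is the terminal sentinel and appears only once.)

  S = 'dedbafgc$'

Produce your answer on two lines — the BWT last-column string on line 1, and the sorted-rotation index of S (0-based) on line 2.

All 9 rotations (rotation i = S[i:]+S[:i]):
  rot[0] = dedbafgc$
  rot[1] = edbafgc$d
  rot[2] = dbafgc$de
  rot[3] = bafgc$ded
  rot[4] = afgc$dedb
  rot[5] = fgc$dedba
  rot[6] = gc$dedbaf
  rot[7] = c$dedbafg
  rot[8] = $dedbafgc
Sorted (with $ < everything):
  sorted[0] = $dedbafgc  (last char: 'c')
  sorted[1] = afgc$dedb  (last char: 'b')
  sorted[2] = bafgc$ded  (last char: 'd')
  sorted[3] = c$dedbafg  (last char: 'g')
  sorted[4] = dbafgc$de  (last char: 'e')
  sorted[5] = dedbafgc$  (last char: '$')
  sorted[6] = edbafgc$d  (last char: 'd')
  sorted[7] = fgc$dedba  (last char: 'a')
  sorted[8] = gc$dedbaf  (last char: 'f')
Last column: cbdge$daf
Original string S is at sorted index 5

Answer: cbdge$daf
5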